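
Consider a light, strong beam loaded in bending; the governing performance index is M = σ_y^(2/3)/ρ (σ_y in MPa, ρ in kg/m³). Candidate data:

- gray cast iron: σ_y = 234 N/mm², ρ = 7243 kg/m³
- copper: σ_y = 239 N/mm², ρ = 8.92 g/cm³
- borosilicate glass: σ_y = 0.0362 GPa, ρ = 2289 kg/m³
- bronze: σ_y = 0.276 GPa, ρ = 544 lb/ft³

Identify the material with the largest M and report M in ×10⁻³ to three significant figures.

After converting to SI:
  gray cast iron: σ_y = 234.0 MPa, ρ = 7243 kg/m³
  copper: σ_y = 239.0 MPa, ρ = 8920 kg/m³
  borosilicate glass: σ_y = 36.20 MPa, ρ = 2289 kg/m³
  bronze: σ_y = 276.0 MPa, ρ = 8714 kg/m³
  gray cast iron: M = 5.24×10⁻³
  bronze: M = 4.86×10⁻³
  borosilicate glass: M = 4.78×10⁻³
  copper: M = 4.32×10⁻³
Gray cast iron ranks first.

gray cast iron, M = 5.24×10⁻³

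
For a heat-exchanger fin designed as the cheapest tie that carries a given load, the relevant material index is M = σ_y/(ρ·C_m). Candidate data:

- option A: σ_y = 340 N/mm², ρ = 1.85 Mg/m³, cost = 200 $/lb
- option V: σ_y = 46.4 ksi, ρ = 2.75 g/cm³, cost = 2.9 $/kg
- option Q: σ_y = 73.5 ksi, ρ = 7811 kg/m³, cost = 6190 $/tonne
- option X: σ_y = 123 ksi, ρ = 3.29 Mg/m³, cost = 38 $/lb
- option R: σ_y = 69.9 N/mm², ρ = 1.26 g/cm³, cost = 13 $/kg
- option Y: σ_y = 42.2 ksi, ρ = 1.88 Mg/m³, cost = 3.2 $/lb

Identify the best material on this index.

Normalizing units and computing the index:
  option A: σ_y = 340.0 MPa, ρ = 1850 kg/m³, cost = 440.9 $/kg
  option V: σ_y = 319.9 MPa, ρ = 2750 kg/m³, cost = 2.900 $/kg
  option Q: σ_y = 506.8 MPa, ρ = 7811 kg/m³, cost = 6.190 $/kg
  option X: σ_y = 848.1 MPa, ρ = 3290 kg/m³, cost = 83.77 $/kg
  option R: σ_y = 69.90 MPa, ρ = 1260 kg/m³, cost = 13.00 $/kg
  option Y: σ_y = 291.0 MPa, ρ = 1880 kg/m³, cost = 7.055 $/kg
  option V: M = 40.1 kN·m per $
  option Y: M = 21.9 kN·m per $
  option Q: M = 10.5 kN·m per $
  option R: M = 4.27 kN·m per $
  option X: M = 3.08 kN·m per $
  option A: M = 0.417 kN·m per $
The maximum is for option V.

option V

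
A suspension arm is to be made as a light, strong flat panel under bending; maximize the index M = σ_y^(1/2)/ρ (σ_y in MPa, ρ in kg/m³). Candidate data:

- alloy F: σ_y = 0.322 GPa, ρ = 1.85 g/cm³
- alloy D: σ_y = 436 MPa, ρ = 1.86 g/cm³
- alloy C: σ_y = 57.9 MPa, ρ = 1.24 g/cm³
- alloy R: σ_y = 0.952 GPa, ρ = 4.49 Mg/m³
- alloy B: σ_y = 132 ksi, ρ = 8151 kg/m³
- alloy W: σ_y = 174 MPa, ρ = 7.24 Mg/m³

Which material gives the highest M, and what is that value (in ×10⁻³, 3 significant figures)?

alloy D, M = 11.2×10⁻³

Putting every candidate on a common basis:
  alloy F: σ_y = 322.0 MPa, ρ = 1850 kg/m³
  alloy D: σ_y = 436.0 MPa, ρ = 1860 kg/m³
  alloy C: σ_y = 57.90 MPa, ρ = 1240 kg/m³
  alloy R: σ_y = 952.0 MPa, ρ = 4490 kg/m³
  alloy B: σ_y = 910.1 MPa, ρ = 8151 kg/m³
  alloy W: σ_y = 174.0 MPa, ρ = 7240 kg/m³
  alloy D: M = 11.2×10⁻³
  alloy F: M = 9.70×10⁻³
  alloy R: M = 6.87×10⁻³
  alloy C: M = 6.14×10⁻³
  alloy B: M = 3.70×10⁻³
  alloy W: M = 1.82×10⁻³
Highest index: alloy D.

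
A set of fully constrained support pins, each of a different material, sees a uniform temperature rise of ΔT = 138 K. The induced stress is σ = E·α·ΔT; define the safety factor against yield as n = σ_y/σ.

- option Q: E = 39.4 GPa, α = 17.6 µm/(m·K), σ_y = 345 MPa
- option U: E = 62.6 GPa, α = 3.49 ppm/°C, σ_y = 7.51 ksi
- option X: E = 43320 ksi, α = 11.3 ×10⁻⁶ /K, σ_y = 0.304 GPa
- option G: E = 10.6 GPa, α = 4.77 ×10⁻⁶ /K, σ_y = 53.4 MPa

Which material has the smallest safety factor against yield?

Per material, after unit conversion:
  option Q: E = 39.40, α = 17.6, σ_y = 345.0 → σ = 95.7 MPa, n = 3.61
  option U: E = 62.60, α = 3.49, σ_y = 51.78 → σ = 30.1 MPa, n = 1.72
  option X: E = 298.7, α = 11.3, σ_y = 304.0 → σ = 466 MPa, n = 0.653
  option G: E = 10.60, α = 4.77, σ_y = 53.40 → σ = 6.98 MPa, n = 7.65
Smallest n: option X with n = 0.653.

option X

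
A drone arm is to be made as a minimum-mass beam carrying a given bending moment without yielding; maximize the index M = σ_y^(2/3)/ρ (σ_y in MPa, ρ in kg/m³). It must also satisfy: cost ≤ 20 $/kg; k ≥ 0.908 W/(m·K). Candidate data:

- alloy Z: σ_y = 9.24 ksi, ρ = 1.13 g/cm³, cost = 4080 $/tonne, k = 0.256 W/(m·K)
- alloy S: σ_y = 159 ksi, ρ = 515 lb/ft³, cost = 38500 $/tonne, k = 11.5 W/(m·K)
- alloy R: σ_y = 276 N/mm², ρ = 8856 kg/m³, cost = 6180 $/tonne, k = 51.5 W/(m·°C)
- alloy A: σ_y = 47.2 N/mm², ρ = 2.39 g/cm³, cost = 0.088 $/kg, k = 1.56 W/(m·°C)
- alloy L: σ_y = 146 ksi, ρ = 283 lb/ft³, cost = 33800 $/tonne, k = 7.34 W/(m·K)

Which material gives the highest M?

alloy A

Screen on constraints: cost ≤ 20 $/kg; k ≥ 0.908 W/(m·K). Survivors: alloy R, alloy A.
In SI units:
  alloy R: σ_y = 276.0 MPa, ρ = 8856 kg/m³
  alloy A: σ_y = 47.20 MPa, ρ = 2390 kg/m³
  alloy A: M = 5.46×10⁻³
  alloy R: M = 4.79×10⁻³
Alloy A ranks first.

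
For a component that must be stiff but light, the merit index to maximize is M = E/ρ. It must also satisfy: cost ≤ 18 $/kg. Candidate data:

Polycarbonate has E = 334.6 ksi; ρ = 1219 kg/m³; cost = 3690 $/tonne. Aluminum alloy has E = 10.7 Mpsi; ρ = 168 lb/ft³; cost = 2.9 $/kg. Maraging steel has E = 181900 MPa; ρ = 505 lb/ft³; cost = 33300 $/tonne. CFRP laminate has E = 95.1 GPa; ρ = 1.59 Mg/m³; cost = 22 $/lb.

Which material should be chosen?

Screen on constraints: cost ≤ 18 $/kg. Survivors: polycarbonate, aluminum alloy.
Putting every candidate on a common basis:
  polycarbonate: E = 2.307 GPa, ρ = 1219 kg/m³
  aluminum alloy: E = 73.77 GPa, ρ = 2691 kg/m³
  aluminum alloy: M = 27.4 MN·m/kg
  polycarbonate: M = 1.89 MN·m/kg
Aluminum alloy has the largest M.

aluminum alloy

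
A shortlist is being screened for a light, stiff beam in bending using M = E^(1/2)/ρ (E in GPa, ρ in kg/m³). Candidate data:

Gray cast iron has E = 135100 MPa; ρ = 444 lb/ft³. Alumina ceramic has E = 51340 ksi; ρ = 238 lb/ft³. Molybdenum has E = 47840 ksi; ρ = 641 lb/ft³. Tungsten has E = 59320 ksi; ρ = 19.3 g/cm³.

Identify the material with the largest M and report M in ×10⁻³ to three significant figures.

Convert each candidate to consistent units, then evaluate M:
  gray cast iron: E = 135.1 GPa, ρ = 7112 kg/m³
  alumina ceramic: E = 354.0 GPa, ρ = 3812 kg/m³
  molybdenum: E = 329.8 GPa, ρ = 10270 kg/m³
  tungsten: E = 409.0 GPa, ρ = 19300 kg/m³
  alumina ceramic: M = 4.94×10⁻³
  molybdenum: M = 1.77×10⁻³
  gray cast iron: M = 1.63×10⁻³
  tungsten: M = 1.05×10⁻³
The maximum is for alumina ceramic.

alumina ceramic, M = 4.94×10⁻³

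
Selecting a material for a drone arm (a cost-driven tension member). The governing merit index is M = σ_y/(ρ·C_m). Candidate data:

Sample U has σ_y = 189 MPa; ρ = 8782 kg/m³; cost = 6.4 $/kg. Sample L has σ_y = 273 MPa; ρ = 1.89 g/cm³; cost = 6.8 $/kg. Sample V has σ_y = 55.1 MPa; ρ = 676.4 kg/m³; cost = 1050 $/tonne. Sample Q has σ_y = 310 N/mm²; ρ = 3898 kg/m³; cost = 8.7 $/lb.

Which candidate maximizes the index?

sample V

After converting to SI:
  sample U: σ_y = 189.0 MPa, ρ = 8782 kg/m³, cost = 6.400 $/kg
  sample L: σ_y = 273.0 MPa, ρ = 1890 kg/m³, cost = 6.800 $/kg
  sample V: σ_y = 55.10 MPa, ρ = 676.4 kg/m³, cost = 1.050 $/kg
  sample Q: σ_y = 310.0 MPa, ρ = 3898 kg/m³, cost = 19.18 $/kg
  sample V: M = 77.6 kN·m per $
  sample L: M = 21.2 kN·m per $
  sample Q: M = 4.15 kN·m per $
  sample U: M = 3.36 kN·m per $
Highest index: sample V.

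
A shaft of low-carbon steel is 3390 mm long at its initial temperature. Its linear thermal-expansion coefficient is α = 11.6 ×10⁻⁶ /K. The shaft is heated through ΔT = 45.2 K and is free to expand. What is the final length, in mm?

3391.8 mm

ΔL = α·L₀·ΔT = 11.6×10⁻⁶ × 3390 mm × 45.20 K = 1.78 mm.
L = L₀ + ΔL = 3390 + 1.78 = 3391.8 mm.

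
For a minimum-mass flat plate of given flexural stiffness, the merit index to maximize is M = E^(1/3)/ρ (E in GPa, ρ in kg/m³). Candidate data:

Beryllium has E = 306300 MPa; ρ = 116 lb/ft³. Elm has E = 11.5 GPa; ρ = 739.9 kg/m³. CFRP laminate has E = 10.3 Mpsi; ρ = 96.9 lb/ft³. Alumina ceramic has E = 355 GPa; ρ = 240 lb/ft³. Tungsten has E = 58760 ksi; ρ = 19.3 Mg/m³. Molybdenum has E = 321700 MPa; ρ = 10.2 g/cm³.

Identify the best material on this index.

beryllium

Putting every candidate on a common basis:
  beryllium: E = 306.3 GPa, ρ = 1858 kg/m³
  elm: E = 11.50 GPa, ρ = 739.9 kg/m³
  CFRP laminate: E = 71.02 GPa, ρ = 1552 kg/m³
  alumina ceramic: E = 355.0 GPa, ρ = 3844 kg/m³
  tungsten: E = 405.1 GPa, ρ = 19300 kg/m³
  molybdenum: E = 321.7 GPa, ρ = 10200 kg/m³
  beryllium: M = 3.63×10⁻³
  elm: M = 3.05×10⁻³
  CFRP laminate: M = 2.67×10⁻³
  alumina ceramic: M = 1.84×10⁻³
  molybdenum: M = 0.672×10⁻³
  tungsten: M = 0.383×10⁻³
Highest index: beryllium.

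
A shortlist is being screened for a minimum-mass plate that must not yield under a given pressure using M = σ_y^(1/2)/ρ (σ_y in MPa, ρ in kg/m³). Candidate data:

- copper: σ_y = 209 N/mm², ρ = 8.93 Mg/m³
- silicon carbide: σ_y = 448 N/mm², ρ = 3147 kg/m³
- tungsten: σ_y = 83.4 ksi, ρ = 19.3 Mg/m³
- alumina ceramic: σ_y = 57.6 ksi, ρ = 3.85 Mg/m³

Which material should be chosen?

Putting every candidate on a common basis:
  copper: σ_y = 209.0 MPa, ρ = 8930 kg/m³
  silicon carbide: σ_y = 448.0 MPa, ρ = 3147 kg/m³
  tungsten: σ_y = 575.0 MPa, ρ = 19300 kg/m³
  alumina ceramic: σ_y = 397.1 MPa, ρ = 3850 kg/m³
  silicon carbide: M = 6.73×10⁻³
  alumina ceramic: M = 5.18×10⁻³
  copper: M = 1.62×10⁻³
  tungsten: M = 1.24×10⁻³
Highest index: silicon carbide.

silicon carbide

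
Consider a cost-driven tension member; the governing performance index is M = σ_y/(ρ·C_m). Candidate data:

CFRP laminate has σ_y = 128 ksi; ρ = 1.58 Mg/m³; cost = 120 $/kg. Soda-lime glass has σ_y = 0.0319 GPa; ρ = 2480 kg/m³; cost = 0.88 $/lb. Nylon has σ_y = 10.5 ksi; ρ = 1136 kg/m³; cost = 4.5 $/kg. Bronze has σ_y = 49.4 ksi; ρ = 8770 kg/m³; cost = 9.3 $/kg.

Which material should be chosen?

nylon

After converting to SI:
  CFRP laminate: σ_y = 882.5 MPa, ρ = 1580 kg/m³, cost = 120.0 $/kg
  soda-lime glass: σ_y = 31.90 MPa, ρ = 2480 kg/m³, cost = 1.940 $/kg
  nylon: σ_y = 72.39 MPa, ρ = 1136 kg/m³, cost = 4.500 $/kg
  bronze: σ_y = 340.6 MPa, ρ = 8770 kg/m³, cost = 9.300 $/kg
  nylon: M = 14.2 kN·m per $
  soda-lime glass: M = 6.63 kN·m per $
  CFRP laminate: M = 4.65 kN·m per $
  bronze: M = 4.18 kN·m per $
Nylon ranks first.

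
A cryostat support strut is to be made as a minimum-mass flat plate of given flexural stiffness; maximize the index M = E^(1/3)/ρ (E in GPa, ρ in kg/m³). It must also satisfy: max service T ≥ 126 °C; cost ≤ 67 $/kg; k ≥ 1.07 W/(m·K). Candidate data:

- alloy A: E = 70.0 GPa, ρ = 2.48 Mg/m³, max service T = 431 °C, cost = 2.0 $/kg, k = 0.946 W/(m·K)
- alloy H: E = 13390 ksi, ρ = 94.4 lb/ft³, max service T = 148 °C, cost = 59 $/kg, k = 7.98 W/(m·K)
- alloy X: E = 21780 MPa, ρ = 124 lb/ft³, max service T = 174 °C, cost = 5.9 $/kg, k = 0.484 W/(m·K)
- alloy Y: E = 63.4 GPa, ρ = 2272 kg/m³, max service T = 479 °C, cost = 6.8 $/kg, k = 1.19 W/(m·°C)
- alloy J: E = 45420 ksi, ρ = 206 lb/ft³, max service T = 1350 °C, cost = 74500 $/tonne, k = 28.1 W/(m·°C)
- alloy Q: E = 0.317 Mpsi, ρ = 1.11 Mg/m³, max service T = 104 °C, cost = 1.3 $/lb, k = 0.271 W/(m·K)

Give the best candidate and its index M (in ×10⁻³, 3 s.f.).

alloy H, M = 2.99×10⁻³

Screen on constraints: max service T ≥ 126 °C; cost ≤ 67 $/kg; k ≥ 1.07 W/(m·K). Survivors: alloy H, alloy Y.
Convert each candidate to consistent units, then evaluate M:
  alloy H: E = 92.32 GPa, ρ = 1512 kg/m³
  alloy Y: E = 63.40 GPa, ρ = 2272 kg/m³
  alloy H: M = 2.99×10⁻³
  alloy Y: M = 1.76×10⁻³
Highest index: alloy H.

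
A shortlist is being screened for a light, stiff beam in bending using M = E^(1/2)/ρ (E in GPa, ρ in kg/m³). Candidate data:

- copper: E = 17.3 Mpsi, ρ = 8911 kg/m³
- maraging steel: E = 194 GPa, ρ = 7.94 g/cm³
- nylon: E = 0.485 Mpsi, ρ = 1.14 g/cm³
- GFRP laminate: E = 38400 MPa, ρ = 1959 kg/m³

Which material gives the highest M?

GFRP laminate

After converting to SI:
  copper: E = 119.3 GPa, ρ = 8911 kg/m³
  maraging steel: E = 194.0 GPa, ρ = 7940 kg/m³
  nylon: E = 3.344 GPa, ρ = 1140 kg/m³
  GFRP laminate: E = 38.40 GPa, ρ = 1959 kg/m³
  GFRP laminate: M = 3.16×10⁻³
  maraging steel: M = 1.75×10⁻³
  nylon: M = 1.60×10⁻³
  copper: M = 1.23×10⁻³
GFRP laminate has the largest M.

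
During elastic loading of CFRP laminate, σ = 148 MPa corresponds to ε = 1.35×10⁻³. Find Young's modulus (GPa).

E = σ/ε = 148 MPa / 1.35×10⁻³ = 109600 MPa = 110 GPa.

110 GPa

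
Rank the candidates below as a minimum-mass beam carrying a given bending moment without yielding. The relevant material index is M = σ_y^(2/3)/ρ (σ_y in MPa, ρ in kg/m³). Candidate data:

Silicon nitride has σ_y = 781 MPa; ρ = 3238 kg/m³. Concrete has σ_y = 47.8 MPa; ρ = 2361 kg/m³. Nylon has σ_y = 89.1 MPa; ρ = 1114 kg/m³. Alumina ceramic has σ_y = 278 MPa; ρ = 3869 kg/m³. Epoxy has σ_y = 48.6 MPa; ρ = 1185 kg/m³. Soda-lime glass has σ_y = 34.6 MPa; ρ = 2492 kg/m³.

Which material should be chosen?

Evaluate M for each candidate:
  silicon nitride: M = 26.2×10⁻³
  nylon: M = 17.9×10⁻³
  epoxy: M = 11.2×10⁻³
  alumina ceramic: M = 11.0×10⁻³
  concrete: M = 5.58×10⁻³
  soda-lime glass: M = 4.26×10⁻³
Silicon nitride has the largest M.

silicon nitride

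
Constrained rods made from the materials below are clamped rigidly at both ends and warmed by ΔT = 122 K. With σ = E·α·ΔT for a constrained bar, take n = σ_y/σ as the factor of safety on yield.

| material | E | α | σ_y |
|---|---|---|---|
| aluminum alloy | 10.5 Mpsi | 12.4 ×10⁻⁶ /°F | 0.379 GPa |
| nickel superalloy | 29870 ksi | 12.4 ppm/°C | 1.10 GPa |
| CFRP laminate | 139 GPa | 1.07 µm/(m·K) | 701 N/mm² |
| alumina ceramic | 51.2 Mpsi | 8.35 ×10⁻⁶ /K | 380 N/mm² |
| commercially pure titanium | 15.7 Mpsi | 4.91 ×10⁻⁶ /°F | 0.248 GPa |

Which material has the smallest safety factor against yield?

In consistent units (E in GPa, α in ×10⁻⁶/K, σ_y in MPa):
  aluminum alloy: E = 72.39, α = 22.3, σ_y = 379.0 → σ = 197 MPa, n = 1.92
  nickel superalloy: E = 205.9, α = 12.4, σ_y = 1100 → σ = 312 MPa, n = 3.53
  CFRP laminate: E = 139.0, α = 1.07, σ_y = 701.0 → σ = 18.1 MPa, n = 38.6
  alumina ceramic: E = 353.0, α = 8.35, σ_y = 380.0 → σ = 360 MPa, n = 1.06
  commercially pure titanium: E = 108.2, α = 8.84, σ_y = 248.0 → σ = 117 MPa, n = 2.12
Alumina ceramic has the lowest safety factor, n = 1.06.

alumina ceramic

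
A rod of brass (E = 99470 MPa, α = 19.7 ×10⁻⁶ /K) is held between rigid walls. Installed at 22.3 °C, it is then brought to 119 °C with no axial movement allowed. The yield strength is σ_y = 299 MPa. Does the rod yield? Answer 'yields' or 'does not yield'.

E = 99470 MPa = 99.47 GPa.
ΔT = 96.70 K. Constrained thermal stress σ = E·α·ΔT = 99.47×10³ MPa × 19.7×10⁻⁶ × 96.70 = 189 MPa (compressive).
Compare to σ_y = 299 MPa: σ < σ_y, so it does not yield.

does not yield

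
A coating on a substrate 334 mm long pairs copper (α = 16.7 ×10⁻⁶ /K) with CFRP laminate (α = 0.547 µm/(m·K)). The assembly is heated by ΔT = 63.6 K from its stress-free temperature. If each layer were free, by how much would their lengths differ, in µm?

343 µm

Δα = |16.7 − 0.547|×10⁻⁶/K = 16.2×10⁻⁶/K.
ΔL_mismatch = Δα·L·ΔT = 16.2×10⁻⁶ × 334.0 mm × 63.6 K = 343 µm.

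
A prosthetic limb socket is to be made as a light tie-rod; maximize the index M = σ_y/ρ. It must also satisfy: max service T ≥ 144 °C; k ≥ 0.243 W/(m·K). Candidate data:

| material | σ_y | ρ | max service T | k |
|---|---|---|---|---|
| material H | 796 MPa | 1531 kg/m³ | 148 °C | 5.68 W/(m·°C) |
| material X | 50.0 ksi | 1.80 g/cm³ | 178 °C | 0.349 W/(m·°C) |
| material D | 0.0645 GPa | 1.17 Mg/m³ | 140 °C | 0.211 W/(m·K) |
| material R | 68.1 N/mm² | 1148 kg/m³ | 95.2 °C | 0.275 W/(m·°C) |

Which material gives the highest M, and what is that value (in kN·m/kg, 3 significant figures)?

material H, M = 520 kN·m/kg

Screen on constraints: max service T ≥ 144 °C; k ≥ 0.243 W/(m·K). Survivors: material H, material X.
Convert each candidate to consistent units, then evaluate M:
  material H: σ_y = 796.0 MPa, ρ = 1531 kg/m³
  material X: σ_y = 344.7 MPa, ρ = 1800 kg/m³
  material H: M = 520 kN·m/kg
  material X: M = 192 kN·m/kg
Material H ranks first.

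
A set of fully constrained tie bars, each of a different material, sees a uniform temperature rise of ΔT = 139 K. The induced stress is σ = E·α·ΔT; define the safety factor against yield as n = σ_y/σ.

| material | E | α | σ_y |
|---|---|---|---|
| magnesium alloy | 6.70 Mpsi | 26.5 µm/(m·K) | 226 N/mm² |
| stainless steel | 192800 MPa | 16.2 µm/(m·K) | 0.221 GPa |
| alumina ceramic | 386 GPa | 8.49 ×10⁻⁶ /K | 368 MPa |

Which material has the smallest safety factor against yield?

With everything in SI (GPa, ×10⁻⁶/K, MPa):
  magnesium alloy: E = 46.19, α = 26.5, σ_y = 226.0 → σ = 170 MPa, n = 1.33
  stainless steel: E = 192.8, α = 16.2, σ_y = 221.0 → σ = 434 MPa, n = 0.509
  alumina ceramic: E = 386.0, α = 8.49, σ_y = 368.0 → σ = 456 MPa, n = 0.808
The minimum is stainless steel at n = 0.509.

stainless steel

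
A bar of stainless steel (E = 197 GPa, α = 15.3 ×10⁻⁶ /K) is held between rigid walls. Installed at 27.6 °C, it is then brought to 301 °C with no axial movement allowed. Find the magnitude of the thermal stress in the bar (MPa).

824 MPa

ΔT = 273.4 K. Constrained thermal stress σ = E·α·ΔT = 197.0×10³ MPa × 15.3×10⁻⁶ × 273.4 = 824 MPa (compressive).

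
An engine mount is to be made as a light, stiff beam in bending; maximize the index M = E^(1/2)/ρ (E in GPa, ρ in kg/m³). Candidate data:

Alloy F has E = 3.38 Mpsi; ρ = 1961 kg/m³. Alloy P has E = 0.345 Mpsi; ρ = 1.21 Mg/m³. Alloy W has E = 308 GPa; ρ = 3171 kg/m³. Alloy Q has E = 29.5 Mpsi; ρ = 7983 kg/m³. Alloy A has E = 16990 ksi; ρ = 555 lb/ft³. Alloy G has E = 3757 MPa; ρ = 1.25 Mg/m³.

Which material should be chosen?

alloy W

Normalizing units and computing the index:
  alloy F: E = 23.30 GPa, ρ = 1961 kg/m³
  alloy P: E = 2.379 GPa, ρ = 1210 kg/m³
  alloy W: E = 308.0 GPa, ρ = 3171 kg/m³
  alloy Q: E = 203.4 GPa, ρ = 7983 kg/m³
  alloy A: E = 117.1 GPa, ρ = 8890 kg/m³
  alloy G: E = 3.757 GPa, ρ = 1250 kg/m³
  alloy W: M = 5.53×10⁻³
  alloy F: M = 2.46×10⁻³
  alloy Q: M = 1.79×10⁻³
  alloy G: M = 1.55×10⁻³
  alloy P: M = 1.27×10⁻³
  alloy A: M = 1.22×10⁻³
The maximum is for alloy W.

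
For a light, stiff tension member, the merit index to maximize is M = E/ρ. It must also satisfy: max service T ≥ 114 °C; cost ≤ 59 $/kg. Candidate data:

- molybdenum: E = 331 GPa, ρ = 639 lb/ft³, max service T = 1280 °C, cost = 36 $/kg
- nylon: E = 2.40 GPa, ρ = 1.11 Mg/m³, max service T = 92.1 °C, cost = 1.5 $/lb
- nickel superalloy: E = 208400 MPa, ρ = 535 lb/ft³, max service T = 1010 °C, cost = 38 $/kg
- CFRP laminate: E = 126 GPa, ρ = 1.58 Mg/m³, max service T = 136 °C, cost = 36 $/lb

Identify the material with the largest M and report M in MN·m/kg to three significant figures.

molybdenum, M = 32.3 MN·m/kg

Screen on constraints: max service T ≥ 114 °C; cost ≤ 59 $/kg. Survivors: molybdenum, nickel superalloy.
Convert each candidate to consistent units, then evaluate M:
  molybdenum: E = 331.0 GPa, ρ = 10240 kg/m³
  nickel superalloy: E = 208.4 GPa, ρ = 8570 kg/m³
  molybdenum: M = 32.3 MN·m/kg
  nickel superalloy: M = 24.3 MN·m/kg
Highest index: molybdenum.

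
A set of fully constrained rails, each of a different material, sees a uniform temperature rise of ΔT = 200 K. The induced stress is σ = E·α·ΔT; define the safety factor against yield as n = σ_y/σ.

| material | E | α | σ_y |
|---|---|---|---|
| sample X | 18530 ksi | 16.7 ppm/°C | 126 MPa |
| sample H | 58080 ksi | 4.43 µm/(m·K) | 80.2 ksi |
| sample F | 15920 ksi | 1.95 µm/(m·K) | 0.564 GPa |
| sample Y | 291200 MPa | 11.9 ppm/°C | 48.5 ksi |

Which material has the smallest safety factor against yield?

Converting E to GPa, α to ×10⁻⁶/K, σ_y to MPa, then σ and n for each:
  sample X: E = 127.8, α = 16.7, σ_y = 126.0 → σ = 427 MPa, n = 0.295
  sample H: E = 400.4, α = 4.43, σ_y = 553.0 → σ = 355 MPa, n = 1.56
  sample F: E = 109.8, α = 1.95, σ_y = 564.0 → σ = 42.8 MPa, n = 13.2
  sample Y: E = 291.2, α = 11.9, σ_y = 334.4 → σ = 693 MPa, n = 0.482
The minimum is sample X at n = 0.295.

sample X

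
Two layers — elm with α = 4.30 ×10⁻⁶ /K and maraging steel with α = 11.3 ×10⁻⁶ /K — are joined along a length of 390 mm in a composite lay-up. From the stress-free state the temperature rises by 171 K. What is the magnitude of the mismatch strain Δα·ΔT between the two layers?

Δα = |4.30 − 11.3|×10⁻⁶/K = 7.00×10⁻⁶/K.
Mismatch strain = Δα·ΔT = 7.00×10⁻⁶ × 171.0 = 1.20×10⁻³.

1.20×10⁻³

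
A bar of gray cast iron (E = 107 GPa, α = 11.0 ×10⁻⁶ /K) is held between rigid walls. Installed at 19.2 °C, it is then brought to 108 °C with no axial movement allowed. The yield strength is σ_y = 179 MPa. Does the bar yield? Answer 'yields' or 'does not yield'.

does not yield

ΔT = 88.80 K. Constrained thermal stress σ = E·α·ΔT = 107.0×10³ MPa × 11.0×10⁻⁶ × 88.80 = 105 MPa (compressive).
Compare to σ_y = 179 MPa: σ < σ_y, so it does not yield.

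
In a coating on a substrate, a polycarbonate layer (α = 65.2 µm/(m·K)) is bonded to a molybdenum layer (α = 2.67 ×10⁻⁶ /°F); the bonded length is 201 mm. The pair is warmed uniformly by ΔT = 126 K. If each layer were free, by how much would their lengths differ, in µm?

molybdenum: α = 2.67×10⁻⁶/°F × 9/5 = 4.81×10⁻⁶/K.
Δα = |65.2 − 4.81|×10⁻⁶/K = 60.4×10⁻⁶/K.
ΔL_mismatch = Δα·L·ΔT = 60.4×10⁻⁶ × 201.0 mm × 126.0 K = 1530 µm.

1530 µm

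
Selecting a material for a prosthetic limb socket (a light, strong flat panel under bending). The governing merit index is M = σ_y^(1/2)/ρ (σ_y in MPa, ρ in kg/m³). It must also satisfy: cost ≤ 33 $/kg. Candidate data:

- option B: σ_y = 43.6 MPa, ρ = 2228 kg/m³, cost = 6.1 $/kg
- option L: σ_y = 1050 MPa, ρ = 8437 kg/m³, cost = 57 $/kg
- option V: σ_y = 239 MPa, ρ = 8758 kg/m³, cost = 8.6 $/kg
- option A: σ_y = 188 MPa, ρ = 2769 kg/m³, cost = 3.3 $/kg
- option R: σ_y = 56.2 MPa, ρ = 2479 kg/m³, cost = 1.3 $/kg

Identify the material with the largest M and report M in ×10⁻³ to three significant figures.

option A, M = 4.95×10⁻³

Screen on constraints: cost ≤ 33 $/kg. Survivors: option B, option V, option A, option R.
Computing M directly (units already consistent):
  option A: M = 4.95×10⁻³
  option R: M = 3.02×10⁻³
  option B: M = 2.96×10⁻³
  option V: M = 1.77×10⁻³
Option A has the largest M.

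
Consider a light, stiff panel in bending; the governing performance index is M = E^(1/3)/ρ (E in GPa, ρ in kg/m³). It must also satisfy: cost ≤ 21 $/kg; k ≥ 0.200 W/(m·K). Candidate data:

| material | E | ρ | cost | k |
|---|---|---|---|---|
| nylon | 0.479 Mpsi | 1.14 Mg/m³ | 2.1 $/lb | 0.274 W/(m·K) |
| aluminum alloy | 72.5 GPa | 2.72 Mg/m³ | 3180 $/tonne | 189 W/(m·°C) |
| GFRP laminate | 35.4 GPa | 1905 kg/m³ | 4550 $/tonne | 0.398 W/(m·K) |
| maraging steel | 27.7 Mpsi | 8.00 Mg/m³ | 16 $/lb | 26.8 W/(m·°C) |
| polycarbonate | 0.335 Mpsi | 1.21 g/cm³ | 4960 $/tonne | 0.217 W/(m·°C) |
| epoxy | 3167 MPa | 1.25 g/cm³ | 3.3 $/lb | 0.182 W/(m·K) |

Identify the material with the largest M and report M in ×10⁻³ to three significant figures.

GFRP laminate, M = 1.72×10⁻³

Screen on constraints: cost ≤ 21 $/kg; k ≥ 0.200 W/(m·K). Survivors: nylon, aluminum alloy, GFRP laminate, polycarbonate.
Normalizing units and computing the index:
  nylon: E = 3.303 GPa, ρ = 1140 kg/m³
  aluminum alloy: E = 72.50 GPa, ρ = 2720 kg/m³
  GFRP laminate: E = 35.40 GPa, ρ = 1905 kg/m³
  polycarbonate: E = 2.310 GPa, ρ = 1210 kg/m³
  GFRP laminate: M = 1.72×10⁻³
  aluminum alloy: M = 1.53×10⁻³
  nylon: M = 1.31×10⁻³
  polycarbonate: M = 1.09×10⁻³
Highest index: GFRP laminate.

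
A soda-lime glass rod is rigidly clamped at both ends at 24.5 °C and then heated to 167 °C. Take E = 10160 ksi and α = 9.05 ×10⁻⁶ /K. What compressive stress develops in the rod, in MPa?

E = 10160 ksi = 70.05 GPa.
ΔT = 142.5 K. Constrained thermal stress σ = E·α·ΔT = 70.05×10³ MPa × 9.05×10⁻⁶ × 142.5 = 90.3 MPa (compressive).

90.3 MPa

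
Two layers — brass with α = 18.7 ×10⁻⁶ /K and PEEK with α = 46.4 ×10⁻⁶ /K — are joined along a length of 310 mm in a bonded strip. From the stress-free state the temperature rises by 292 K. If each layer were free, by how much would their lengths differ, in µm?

2510 µm

Δα = |18.7 − 46.4|×10⁻⁶/K = 27.7×10⁻⁶/K.
ΔL_mismatch = Δα·L·ΔT = 27.7×10⁻⁶ × 310.0 mm × 292.0 K = 2510 µm.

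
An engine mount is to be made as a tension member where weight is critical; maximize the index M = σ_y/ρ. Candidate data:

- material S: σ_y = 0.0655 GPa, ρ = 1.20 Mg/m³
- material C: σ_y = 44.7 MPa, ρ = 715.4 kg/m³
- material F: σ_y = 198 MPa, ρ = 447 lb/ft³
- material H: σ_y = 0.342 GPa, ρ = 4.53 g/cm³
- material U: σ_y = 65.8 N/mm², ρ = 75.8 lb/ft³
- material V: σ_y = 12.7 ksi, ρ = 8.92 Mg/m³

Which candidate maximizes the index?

material H

Putting every candidate on a common basis:
  material S: σ_y = 65.50 MPa, ρ = 1200 kg/m³
  material C: σ_y = 44.70 MPa, ρ = 715.4 kg/m³
  material F: σ_y = 198.0 MPa, ρ = 7160 kg/m³
  material H: σ_y = 342.0 MPa, ρ = 4530 kg/m³
  material U: σ_y = 65.80 MPa, ρ = 1214 kg/m³
  material V: σ_y = 87.56 MPa, ρ = 8920 kg/m³
  material H: M = 75.5 kN·m/kg
  material C: M = 62.5 kN·m/kg
  material S: M = 54.6 kN·m/kg
  material U: M = 54.2 kN·m/kg
  material F: M = 27.7 kN·m/kg
  material V: M = 9.82 kN·m/kg
Material H has the largest M.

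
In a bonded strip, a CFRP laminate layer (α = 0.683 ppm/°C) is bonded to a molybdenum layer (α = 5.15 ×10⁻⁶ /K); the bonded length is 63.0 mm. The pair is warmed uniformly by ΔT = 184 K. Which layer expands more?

molybdenum

α(CFRP laminate) = 0.683×10⁻⁶/K vs α(molybdenum) = 5.15×10⁻⁶/K.
Higher α expands more for the same ΔT: molybdenum.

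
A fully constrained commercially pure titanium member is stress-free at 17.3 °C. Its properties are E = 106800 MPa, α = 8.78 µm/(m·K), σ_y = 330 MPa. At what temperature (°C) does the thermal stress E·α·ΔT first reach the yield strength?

E = 106800 MPa = 106.8 GPa.
E·α·ΔT = 330.0 MPa ⇒ ΔT = 330.0 / (106.8×10³ × 8.78×10⁻⁶) = 351.9 K.
T = 17.3 + 351.9 = 369.2 °C.

369 °C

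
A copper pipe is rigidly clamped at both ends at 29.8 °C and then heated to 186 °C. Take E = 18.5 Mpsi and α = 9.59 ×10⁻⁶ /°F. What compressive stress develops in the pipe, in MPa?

344 MPa

E = 18.5 Mpsi = 127.6 GPa.
α = 9.59×10⁻⁶/°F × 9/5 = 17.3×10⁻⁶/K.
ΔT = 156.2 K. Constrained thermal stress σ = E·α·ΔT = 127.6×10³ MPa × 17.3×10⁻⁶ × 156.2 = 344 MPa (compressive).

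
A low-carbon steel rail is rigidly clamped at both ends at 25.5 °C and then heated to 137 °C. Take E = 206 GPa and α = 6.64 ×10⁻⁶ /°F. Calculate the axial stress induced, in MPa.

α = 6.64×10⁻⁶/°F × 9/5 = 12.0×10⁻⁶/K.
ΔT = 111.5 K. Constrained thermal stress σ = E·α·ΔT = 206.0×10³ MPa × 12.0×10⁻⁶ × 111.5 = 275 MPa (compressive).

275 MPa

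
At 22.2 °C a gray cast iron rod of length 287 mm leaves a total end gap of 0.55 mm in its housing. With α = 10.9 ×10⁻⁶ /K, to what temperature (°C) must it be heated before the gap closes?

198 °C

α·L₀·ΔT = 0.55 mm ⇒ ΔT = 0.55 / (10.9×10⁻⁶ × 287.0) = 175.8 K.
T = 22.2 + 175.8 = 198.0 °C.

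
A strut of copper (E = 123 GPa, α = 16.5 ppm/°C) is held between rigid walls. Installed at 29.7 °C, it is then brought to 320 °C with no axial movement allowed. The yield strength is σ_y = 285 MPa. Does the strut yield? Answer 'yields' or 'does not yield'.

yields

ΔT = 290.3 K. Constrained thermal stress σ = E·α·ΔT = 123.0×10³ MPa × 16.5×10⁻⁶ × 290.3 = 589 MPa (compressive).
Compare to σ_y = 285 MPa: σ ≥ σ_y, so it yields.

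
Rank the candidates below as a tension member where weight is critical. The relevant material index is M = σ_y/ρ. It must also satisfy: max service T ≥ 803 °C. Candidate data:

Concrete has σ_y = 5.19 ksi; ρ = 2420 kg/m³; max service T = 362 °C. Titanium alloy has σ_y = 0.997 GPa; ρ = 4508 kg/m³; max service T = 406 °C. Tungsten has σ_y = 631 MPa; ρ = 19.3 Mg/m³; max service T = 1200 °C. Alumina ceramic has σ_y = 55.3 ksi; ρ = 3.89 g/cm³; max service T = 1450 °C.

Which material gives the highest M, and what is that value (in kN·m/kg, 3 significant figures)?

Screen on constraints: max service T ≥ 803 °C. Survivors: tungsten, alumina ceramic.
In SI units:
  tungsten: σ_y = 631.0 MPa, ρ = 19300 kg/m³
  alumina ceramic: σ_y = 381.3 MPa, ρ = 3890 kg/m³
  alumina ceramic: M = 98.0 kN·m/kg
  tungsten: M = 32.7 kN·m/kg
Alumina ceramic ranks first.

alumina ceramic, M = 98.0 kN·m/kg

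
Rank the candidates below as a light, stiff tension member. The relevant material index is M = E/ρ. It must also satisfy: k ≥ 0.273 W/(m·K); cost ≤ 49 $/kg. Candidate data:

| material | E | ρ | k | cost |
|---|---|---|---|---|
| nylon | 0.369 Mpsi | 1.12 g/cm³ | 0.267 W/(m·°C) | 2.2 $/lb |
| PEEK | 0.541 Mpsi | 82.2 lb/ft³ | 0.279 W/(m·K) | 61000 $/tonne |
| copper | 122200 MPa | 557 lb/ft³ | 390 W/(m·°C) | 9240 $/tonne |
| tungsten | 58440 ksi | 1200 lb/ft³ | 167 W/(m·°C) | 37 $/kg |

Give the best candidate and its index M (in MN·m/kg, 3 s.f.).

tungsten, M = 21.0 MN·m/kg

Screen on constraints: k ≥ 0.273 W/(m·K); cost ≤ 49 $/kg. Survivors: copper, tungsten.
Normalizing units and computing the index:
  copper: E = 122.2 GPa, ρ = 8922 kg/m³
  tungsten: E = 402.9 GPa, ρ = 19220 kg/m³
  tungsten: M = 21.0 MN·m/kg
  copper: M = 13.7 MN·m/kg
Tungsten ranks first.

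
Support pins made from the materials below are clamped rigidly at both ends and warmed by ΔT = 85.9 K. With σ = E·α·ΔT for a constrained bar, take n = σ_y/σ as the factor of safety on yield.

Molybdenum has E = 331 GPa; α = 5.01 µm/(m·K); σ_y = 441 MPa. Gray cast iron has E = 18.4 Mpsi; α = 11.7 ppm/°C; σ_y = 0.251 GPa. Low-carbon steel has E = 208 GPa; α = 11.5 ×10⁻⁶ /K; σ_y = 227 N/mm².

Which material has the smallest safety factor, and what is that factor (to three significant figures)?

low-carbon steel, n = 1.10

In consistent units (E in GPa, α in ×10⁻⁶/K, σ_y in MPa):
  molybdenum: E = 331.0, α = 5.01, σ_y = 441.0 → σ = 142 MPa, n = 3.10
  gray cast iron: E = 126.9, α = 11.7, σ_y = 251.0 → σ = 128 MPa, n = 1.97
  low-carbon steel: E = 208.0, α = 11.5, σ_y = 227.0 → σ = 205 MPa, n = 1.10
The minimum is low-carbon steel at n = 1.10.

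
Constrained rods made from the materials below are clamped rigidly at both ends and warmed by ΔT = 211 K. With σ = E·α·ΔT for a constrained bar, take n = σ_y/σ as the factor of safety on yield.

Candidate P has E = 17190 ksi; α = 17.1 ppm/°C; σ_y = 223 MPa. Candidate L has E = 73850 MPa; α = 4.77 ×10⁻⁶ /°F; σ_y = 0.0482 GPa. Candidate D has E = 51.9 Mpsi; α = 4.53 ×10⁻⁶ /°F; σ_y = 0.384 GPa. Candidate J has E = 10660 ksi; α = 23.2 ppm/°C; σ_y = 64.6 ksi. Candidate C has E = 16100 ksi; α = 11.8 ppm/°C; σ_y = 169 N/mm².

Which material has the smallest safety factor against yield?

In consistent units (E in GPa, α in ×10⁻⁶/K, σ_y in MPa):
  candidate P: E = 118.5, α = 17.1, σ_y = 223.0 → σ = 428 MPa, n = 0.521
  candidate L: E = 73.85, α = 8.59, σ_y = 48.20 → σ = 134 MPa, n = 0.360
  candidate D: E = 357.8, α = 8.15, σ_y = 384.0 → σ = 616 MPa, n = 0.624
  candidate J: E = 73.50, α = 23.2, σ_y = 445.4 → σ = 360 MPa, n = 1.24
  candidate C: E = 111.0, α = 11.8, σ_y = 169.0 → σ = 276 MPa, n = 0.611
The minimum is candidate L at n = 0.360.

candidate L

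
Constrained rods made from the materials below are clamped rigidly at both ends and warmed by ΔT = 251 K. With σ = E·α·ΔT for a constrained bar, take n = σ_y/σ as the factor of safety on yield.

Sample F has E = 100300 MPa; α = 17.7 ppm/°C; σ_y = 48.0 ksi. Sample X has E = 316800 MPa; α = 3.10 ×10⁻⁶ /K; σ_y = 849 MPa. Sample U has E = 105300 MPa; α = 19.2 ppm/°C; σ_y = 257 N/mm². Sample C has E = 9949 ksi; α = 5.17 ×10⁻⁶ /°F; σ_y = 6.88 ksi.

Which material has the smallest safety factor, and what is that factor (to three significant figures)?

sample C, n = 0.296

Converting E to GPa, α to ×10⁻⁶/K, σ_y to MPa, then σ and n for each:
  sample F: E = 100.3, α = 17.7, σ_y = 330.9 → σ = 446 MPa, n = 0.743
  sample X: E = 316.8, α = 3.10, σ_y = 849.0 → σ = 247 MPa, n = 3.44
  sample U: E = 105.3, α = 19.2, σ_y = 257.0 → σ = 507 MPa, n = 0.506
  sample C: E = 68.60, α = 9.31, σ_y = 47.44 → σ = 160 MPa, n = 0.296
Smallest n: sample C with n = 0.296.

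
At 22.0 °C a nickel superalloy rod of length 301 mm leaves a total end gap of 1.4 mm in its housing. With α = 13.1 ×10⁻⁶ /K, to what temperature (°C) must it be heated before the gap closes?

α·L₀·ΔT = 1.4 mm ⇒ ΔT = 1.4 / (13.1×10⁻⁶ × 301.0) = 355.1 K.
T = 22.0 + 355.1 = 377.1 °C.

377 °C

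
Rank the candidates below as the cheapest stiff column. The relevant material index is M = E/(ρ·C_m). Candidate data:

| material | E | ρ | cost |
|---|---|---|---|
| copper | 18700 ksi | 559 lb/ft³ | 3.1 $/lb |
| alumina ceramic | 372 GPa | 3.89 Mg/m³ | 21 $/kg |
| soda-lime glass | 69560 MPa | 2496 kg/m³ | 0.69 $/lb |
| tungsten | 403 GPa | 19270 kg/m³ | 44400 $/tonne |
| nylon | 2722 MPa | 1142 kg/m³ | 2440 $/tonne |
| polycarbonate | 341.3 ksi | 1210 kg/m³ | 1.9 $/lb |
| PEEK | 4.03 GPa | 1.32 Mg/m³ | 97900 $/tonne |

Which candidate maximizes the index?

soda-lime glass

Putting every candidate on a common basis:
  copper: E = 128.9 GPa, ρ = 8954 kg/m³, cost = 6.834 $/kg
  alumina ceramic: E = 372.0 GPa, ρ = 3890 kg/m³, cost = 21.00 $/kg
  soda-lime glass: E = 69.56 GPa, ρ = 2496 kg/m³, cost = 1.521 $/kg
  tungsten: E = 403.0 GPa, ρ = 19270 kg/m³, cost = 44.40 $/kg
  nylon: E = 2.722 GPa, ρ = 1142 kg/m³, cost = 2.440 $/kg
  polycarbonate: E = 2.353 GPa, ρ = 1210 kg/m³, cost = 4.189 $/kg
  PEEK: E = 4.030 GPa, ρ = 1320 kg/m³, cost = 97.90 $/kg
  soda-lime glass: M = 18.3 MN·m per $
  alumina ceramic: M = 4.55 MN·m per $
  copper: M = 2.11 MN·m per $
  nylon: M = 0.977 MN·m per $
  tungsten: M = 0.471 MN·m per $
  polycarbonate: M = 0.464 MN·m per $
  PEEK: M = 0.0312 MN·m per $
Soda-lime glass ranks first.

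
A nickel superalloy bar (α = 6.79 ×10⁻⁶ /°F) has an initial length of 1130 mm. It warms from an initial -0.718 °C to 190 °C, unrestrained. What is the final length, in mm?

1132.6 mm

Convert α: 6.79×10⁻⁶/°F × (9/5) = 12.2×10⁻⁶/K.
ΔT = 190 − (-0.718) = 190.7 K.
ΔL = α·L₀·ΔT = 12.2×10⁻⁶ × 1130 mm × 190.7 K = 2.63 mm.
L = L₀ + ΔL = 1130 + 2.63 = 1132.6 mm.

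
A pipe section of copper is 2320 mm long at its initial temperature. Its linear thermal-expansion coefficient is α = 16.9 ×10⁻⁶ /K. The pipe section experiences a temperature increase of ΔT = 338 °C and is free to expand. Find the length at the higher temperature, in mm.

2333.3 mm

ΔL = α·L₀·ΔT = 16.9×10⁻⁶ × 2320 mm × 338.0 K = 13.3 mm.
L = L₀ + ΔL = 2320 + 13.3 = 2333.3 mm.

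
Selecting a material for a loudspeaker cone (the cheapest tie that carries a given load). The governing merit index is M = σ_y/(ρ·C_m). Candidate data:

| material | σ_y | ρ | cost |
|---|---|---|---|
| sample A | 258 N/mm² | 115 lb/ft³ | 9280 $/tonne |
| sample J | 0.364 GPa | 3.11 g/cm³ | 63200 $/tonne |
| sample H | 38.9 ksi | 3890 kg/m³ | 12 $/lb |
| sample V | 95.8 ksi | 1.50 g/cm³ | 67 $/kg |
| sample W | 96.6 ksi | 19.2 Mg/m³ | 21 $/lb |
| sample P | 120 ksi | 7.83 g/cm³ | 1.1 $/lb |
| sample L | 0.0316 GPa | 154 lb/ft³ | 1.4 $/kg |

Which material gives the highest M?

Putting every candidate on a common basis:
  sample A: σ_y = 258.0 MPa, ρ = 1842 kg/m³, cost = 9.280 $/kg
  sample J: σ_y = 364.0 MPa, ρ = 3110 kg/m³, cost = 63.20 $/kg
  sample H: σ_y = 268.2 MPa, ρ = 3890 kg/m³, cost = 26.46 $/kg
  sample V: σ_y = 660.5 MPa, ρ = 1500 kg/m³, cost = 67.00 $/kg
  sample W: σ_y = 666.0 MPa, ρ = 19200 kg/m³, cost = 46.30 $/kg
  sample P: σ_y = 827.4 MPa, ρ = 7830 kg/m³, cost = 2.425 $/kg
  sample L: σ_y = 31.60 MPa, ρ = 2467 kg/m³, cost = 1.400 $/kg
  sample P: M = 43.6 kN·m per $
  sample A: M = 15.1 kN·m per $
  sample L: M = 9.15 kN·m per $
  sample V: M = 6.57 kN·m per $
  sample H: M = 2.61 kN·m per $
  sample J: M = 1.85 kN·m per $
  sample W: M = 0.749 kN·m per $
Highest index: sample P.

sample P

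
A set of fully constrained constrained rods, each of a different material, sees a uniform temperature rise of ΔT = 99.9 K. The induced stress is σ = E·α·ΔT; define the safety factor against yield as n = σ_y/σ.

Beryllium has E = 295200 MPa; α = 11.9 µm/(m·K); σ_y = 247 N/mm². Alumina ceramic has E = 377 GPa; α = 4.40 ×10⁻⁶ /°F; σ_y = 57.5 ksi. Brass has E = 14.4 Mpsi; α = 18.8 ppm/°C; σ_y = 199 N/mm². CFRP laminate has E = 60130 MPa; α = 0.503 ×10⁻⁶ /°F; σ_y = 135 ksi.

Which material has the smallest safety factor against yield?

beryllium

With everything in SI (GPa, ×10⁻⁶/K, MPa):
  beryllium: E = 295.2, α = 11.9, σ_y = 247.0 → σ = 351 MPa, n = 0.704
  alumina ceramic: E = 377.0, α = 7.92, σ_y = 396.4 → σ = 298 MPa, n = 1.33
  brass: E = 99.28, α = 18.8, σ_y = 199.0 → σ = 186 MPa, n = 1.07
  CFRP laminate: E = 60.13, α = 0.905, σ_y = 930.8 → σ = 5.44 MPa, n = 171
The minimum is beryllium at n = 0.704.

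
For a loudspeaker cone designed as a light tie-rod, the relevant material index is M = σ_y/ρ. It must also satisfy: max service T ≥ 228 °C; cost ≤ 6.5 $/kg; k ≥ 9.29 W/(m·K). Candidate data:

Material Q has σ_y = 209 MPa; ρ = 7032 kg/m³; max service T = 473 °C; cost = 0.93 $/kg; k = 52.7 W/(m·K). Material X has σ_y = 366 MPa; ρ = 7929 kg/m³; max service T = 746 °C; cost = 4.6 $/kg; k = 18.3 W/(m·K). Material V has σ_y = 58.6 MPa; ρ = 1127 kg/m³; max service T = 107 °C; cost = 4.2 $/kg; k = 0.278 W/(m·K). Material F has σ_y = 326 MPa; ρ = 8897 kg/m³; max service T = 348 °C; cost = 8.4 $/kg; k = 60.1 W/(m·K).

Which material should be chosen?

Screen on constraints: max service T ≥ 228 °C; cost ≤ 6.5 $/kg; k ≥ 9.29 W/(m·K). Survivors: material Q, material X.
Computing M directly (units already consistent):
  material X: M = 46.2 kN·m/kg
  material Q: M = 29.7 kN·m/kg
Material X ranks first.

material X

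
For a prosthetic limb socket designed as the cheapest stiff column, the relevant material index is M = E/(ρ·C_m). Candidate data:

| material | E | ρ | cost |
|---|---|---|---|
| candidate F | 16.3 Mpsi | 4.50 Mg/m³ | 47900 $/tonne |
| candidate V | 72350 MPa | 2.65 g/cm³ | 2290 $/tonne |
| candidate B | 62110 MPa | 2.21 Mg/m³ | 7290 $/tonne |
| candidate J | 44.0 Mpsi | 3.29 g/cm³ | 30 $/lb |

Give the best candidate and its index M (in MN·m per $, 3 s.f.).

candidate V, M = 11.9 MN·m per $

Convert each candidate to consistent units, then evaluate M:
  candidate F: E = 112.4 GPa, ρ = 4500 kg/m³, cost = 47.90 $/kg
  candidate V: E = 72.35 GPa, ρ = 2650 kg/m³, cost = 2.290 $/kg
  candidate B: E = 62.11 GPa, ρ = 2210 kg/m³, cost = 7.290 $/kg
  candidate J: E = 303.4 GPa, ρ = 3290 kg/m³, cost = 66.14 $/kg
  candidate V: M = 11.9 MN·m per $
  candidate B: M = 3.86 MN·m per $
  candidate J: M = 1.39 MN·m per $
  candidate F: M = 0.521 MN·m per $
The maximum is for candidate V.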